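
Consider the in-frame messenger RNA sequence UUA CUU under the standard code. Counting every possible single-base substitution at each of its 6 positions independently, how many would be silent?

Codon 1 (UUA, Leu): 2 synonymous substitutions.
Codon 2 (CUU, Leu): 3 synonymous substitutions.
Total: 2 + 3 = 5.

5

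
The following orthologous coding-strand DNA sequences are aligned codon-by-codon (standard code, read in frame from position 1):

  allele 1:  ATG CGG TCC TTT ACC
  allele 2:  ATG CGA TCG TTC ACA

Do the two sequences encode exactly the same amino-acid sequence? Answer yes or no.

Codon 1: ATG Met / ATG Met — identical.
Codon 2: CGG Arg / CGA Arg — synonymous.
Codon 3: TCC Ser / TCG Ser — synonymous.
Codon 4: TTT Phe / TTC Phe — synonymous.
Codon 5: ACC Thr / ACA Thr — synonymous.
Nonsynonymous differences: 0 → same protein.

yes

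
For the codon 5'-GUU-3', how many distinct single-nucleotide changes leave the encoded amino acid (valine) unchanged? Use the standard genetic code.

Position 1: none → 0 synonymous.
Position 2: none → 0 synonymous.
Position 3: GUC, GUA, GUG → 3 synonymous.
Total: 0 + 0 + 3 = 3.

3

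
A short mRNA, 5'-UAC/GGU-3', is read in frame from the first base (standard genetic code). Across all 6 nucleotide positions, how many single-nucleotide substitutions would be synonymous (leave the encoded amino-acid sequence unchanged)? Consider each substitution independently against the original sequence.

Codon 1 (UAC, Tyr): 1 synonymous substitution.
Codon 2 (GGU, Gly): 3 synonymous substitutions.
Total: 1 + 3 = 4.

4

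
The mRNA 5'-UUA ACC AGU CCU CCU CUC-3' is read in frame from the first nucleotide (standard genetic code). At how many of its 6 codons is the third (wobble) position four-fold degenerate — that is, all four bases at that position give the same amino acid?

4

Codon 1 UUA (Leu): third position 2-fold.
Codon 2 ACC (Thr): third position 4-fold.
Codon 3 AGU (Ser): third position 2-fold.
Codon 4 CCU (Pro): third position 4-fold.
Codon 5 CCU (Pro): third position 4-fold.
Codon 6 CUC (Leu): third position 4-fold.
Four-fold degenerate third positions: 4.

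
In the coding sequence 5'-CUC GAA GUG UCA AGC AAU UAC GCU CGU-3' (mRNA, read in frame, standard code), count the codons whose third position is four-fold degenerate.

5

Codon 1 CUC (Leu): third position 4-fold.
Codon 2 GAA (Glu): third position 2-fold.
Codon 3 GUG (Val): third position 4-fold.
Codon 4 UCA (Ser): third position 4-fold.
Codon 5 AGC (Ser): third position 2-fold.
Codon 6 AAU (Asn): third position 2-fold.
Codon 7 UAC (Tyr): third position 2-fold.
Codon 8 GCU (Ala): third position 4-fold.
Codon 9 CGU (Arg): third position 4-fold.
Four-fold degenerate third positions: 5.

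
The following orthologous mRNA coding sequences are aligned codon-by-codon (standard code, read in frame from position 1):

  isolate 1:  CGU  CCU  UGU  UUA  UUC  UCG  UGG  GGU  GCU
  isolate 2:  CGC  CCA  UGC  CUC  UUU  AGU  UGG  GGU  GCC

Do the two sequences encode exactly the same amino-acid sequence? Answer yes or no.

Codon 1: CGU Arg / CGC Arg — synonymous.
Codon 2: CCU Pro / CCA Pro — synonymous.
Codon 3: UGU Cys / UGC Cys — synonymous.
Codon 4: UUA Leu / CUC Leu — synonymous.
Codon 5: UUC Phe / UUU Phe — synonymous.
Codon 6: UCG Ser / AGU Ser — synonymous.
Codon 7: UGG Trp / UGG Trp — identical.
Codon 8: GGU Gly / GGU Gly — identical.
Codon 9: GCU Ala / GCC Ala — synonymous.
Nonsynonymous differences: 0 → same protein.

yes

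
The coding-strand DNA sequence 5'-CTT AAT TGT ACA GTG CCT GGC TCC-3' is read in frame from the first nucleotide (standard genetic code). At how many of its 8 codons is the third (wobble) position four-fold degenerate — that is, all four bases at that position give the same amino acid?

Codon 1 CTT (Leu): third position 4-fold.
Codon 2 AAT (Asn): third position 2-fold.
Codon 3 TGT (Cys): third position 2-fold.
Codon 4 ACA (Thr): third position 4-fold.
Codon 5 GTG (Val): third position 4-fold.
Codon 6 CCT (Pro): third position 4-fold.
Codon 7 GGC (Gly): third position 4-fold.
Codon 8 TCC (Ser): third position 4-fold.
Four-fold degenerate third positions: 6.

6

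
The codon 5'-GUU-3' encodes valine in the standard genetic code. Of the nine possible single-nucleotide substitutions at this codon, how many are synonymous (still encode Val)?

Position 1: none → 0 synonymous.
Position 2: none → 0 synonymous.
Position 3: GUC, GUA, GUG → 3 synonymous.
Total: 0 + 0 + 3 = 3.

3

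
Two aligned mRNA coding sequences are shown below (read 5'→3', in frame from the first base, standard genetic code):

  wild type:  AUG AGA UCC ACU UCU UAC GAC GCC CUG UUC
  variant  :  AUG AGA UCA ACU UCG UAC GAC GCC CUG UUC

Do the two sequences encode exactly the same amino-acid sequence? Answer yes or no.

Codon 1: AUG Met / AUG Met — identical.
Codon 2: AGA Arg / AGA Arg — identical.
Codon 3: UCC Ser / UCA Ser — synonymous.
Codon 4: ACU Thr / ACU Thr — identical.
Codon 5: UCU Ser / UCG Ser — synonymous.
Codon 6: UAC Tyr / UAC Tyr — identical.
Codon 7: GAC Asp / GAC Asp — identical.
Codon 8: GCC Ala / GCC Ala — identical.
Codon 9: CUG Leu / CUG Leu — identical.
Codon 10: UUC Phe / UUC Phe — identical.
Nonsynonymous differences: 0 → same protein.

yes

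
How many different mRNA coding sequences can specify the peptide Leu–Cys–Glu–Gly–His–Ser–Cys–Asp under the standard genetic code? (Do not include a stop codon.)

Leu: 6 codons.
Cys: 2 codons.
Glu: 2 codons.
Gly: 4 codons.
His: 2 codons.
Ser: 6 codons.
Cys: 2 codons.
Asp: 2 codons.
6 × 2 × 2 × 4 × 2 × 6 × 2 × 2 = 4608.

4608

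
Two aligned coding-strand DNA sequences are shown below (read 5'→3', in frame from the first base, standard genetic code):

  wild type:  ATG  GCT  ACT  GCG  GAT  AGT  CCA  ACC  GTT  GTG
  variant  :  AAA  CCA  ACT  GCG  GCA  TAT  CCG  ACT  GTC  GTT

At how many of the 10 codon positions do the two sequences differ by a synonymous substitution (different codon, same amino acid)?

Codon 1: ATG Met / AAA Lys — nonsynonymous.
Codon 2: GCT Ala / CCA Pro — nonsynonymous.
Codon 3: ACT Thr / ACT Thr — identical.
Codon 4: GCG Ala / GCG Ala — identical.
Codon 5: GAT Asp / GCA Ala — nonsynonymous.
Codon 6: AGT Ser / TAT Tyr — nonsynonymous.
Codon 7: CCA Pro / CCG Pro — synonymous.
Codon 8: ACC Thr / ACT Thr — synonymous.
Codon 9: GTT Val / GTC Val — synonymous.
Codon 10: GTG Val / GTT Val — synonymous.
Synonymous differences: 4.

4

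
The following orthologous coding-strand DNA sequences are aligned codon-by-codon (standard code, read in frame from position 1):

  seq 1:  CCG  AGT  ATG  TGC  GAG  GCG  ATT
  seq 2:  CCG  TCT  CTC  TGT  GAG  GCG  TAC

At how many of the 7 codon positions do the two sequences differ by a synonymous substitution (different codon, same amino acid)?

Codon 1: CCG Pro / CCG Pro — identical.
Codon 2: AGT Ser / TCT Ser — synonymous.
Codon 3: ATG Met / CTC Leu — nonsynonymous.
Codon 4: TGC Cys / TGT Cys — synonymous.
Codon 5: GAG Glu / GAG Glu — identical.
Codon 6: GCG Ala / GCG Ala — identical.
Codon 7: ATT Ile / TAC Tyr — nonsynonymous.
Synonymous differences: 2.

2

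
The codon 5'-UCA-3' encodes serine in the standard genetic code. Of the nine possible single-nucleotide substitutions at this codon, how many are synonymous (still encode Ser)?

3

Position 1: none → 0 synonymous.
Position 2: none → 0 synonymous.
Position 3: UCU, UCC, UCG → 3 synonymous.
Total: 0 + 0 + 3 = 3.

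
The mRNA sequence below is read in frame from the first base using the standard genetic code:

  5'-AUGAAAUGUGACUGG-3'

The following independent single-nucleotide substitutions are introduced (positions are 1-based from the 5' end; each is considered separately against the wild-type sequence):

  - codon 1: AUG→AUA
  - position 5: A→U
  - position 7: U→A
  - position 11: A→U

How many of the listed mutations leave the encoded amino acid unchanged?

0

Codon 1: AUG (Met) → AUA (Ile) — missense.
Codon 2: AAA (Lys) → AUA (Ile) — missense.
Codon 3: UGU (Cys) → AGU (Ser) — missense.
Codon 4: GAC (Asp) → GUC (Val) — missense.
Synonymous: 0 of 4.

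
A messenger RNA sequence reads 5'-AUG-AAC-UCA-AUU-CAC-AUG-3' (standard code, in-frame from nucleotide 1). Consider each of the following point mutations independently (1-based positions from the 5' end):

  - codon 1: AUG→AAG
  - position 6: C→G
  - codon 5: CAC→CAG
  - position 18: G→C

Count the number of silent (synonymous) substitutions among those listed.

Codon 1: AUG (Met) → AAG (Lys) — missense.
Codon 2: AAC (Asn) → AAG (Lys) — missense.
Codon 5: CAC (His) → CAG (Gln) — missense.
Codon 6: AUG (Met) → AUC (Ile) — missense.
Synonymous: 0 of 4.

0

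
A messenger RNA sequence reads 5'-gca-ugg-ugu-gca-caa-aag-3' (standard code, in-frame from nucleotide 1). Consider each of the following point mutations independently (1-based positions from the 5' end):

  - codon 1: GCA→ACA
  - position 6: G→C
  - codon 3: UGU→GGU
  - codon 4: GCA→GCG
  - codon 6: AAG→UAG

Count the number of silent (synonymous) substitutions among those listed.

Codon 1: GCA (Ala) → ACA (Thr) — missense.
Codon 2: UGG (Trp) → UGC (Cys) — missense.
Codon 3: UGU (Cys) → GGU (Gly) — missense.
Codon 4: GCA (Ala) → GCG (Ala) — synonymous.
Codon 6: AAG (Lys) → UAG (Stop) — nonsense.
Synonymous: 1 of 5.

1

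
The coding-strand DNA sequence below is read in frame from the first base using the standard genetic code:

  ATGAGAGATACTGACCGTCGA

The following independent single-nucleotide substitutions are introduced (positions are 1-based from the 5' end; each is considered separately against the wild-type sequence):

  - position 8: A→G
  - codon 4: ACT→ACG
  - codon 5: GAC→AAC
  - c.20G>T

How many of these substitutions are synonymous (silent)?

1

Codon 3: GAT (Asp) → GGT (Gly) — missense.
Codon 4: ACT (Thr) → ACG (Thr) — synonymous.
Codon 5: GAC (Asp) → AAC (Asn) — missense.
Codon 7: CGA (Arg) → CTA (Leu) — missense.
Synonymous: 1 of 4.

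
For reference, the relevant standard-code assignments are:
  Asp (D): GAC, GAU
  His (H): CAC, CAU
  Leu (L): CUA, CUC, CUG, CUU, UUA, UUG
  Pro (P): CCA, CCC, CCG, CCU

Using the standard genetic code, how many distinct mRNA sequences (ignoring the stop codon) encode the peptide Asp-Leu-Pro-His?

96

Asp: 2 codons.
Leu: 6 codons.
Pro: 4 codons.
His: 2 codons.
2 × 6 × 4 × 2 = 96.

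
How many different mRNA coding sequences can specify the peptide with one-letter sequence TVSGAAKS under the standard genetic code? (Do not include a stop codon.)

73728

Thr: 4 codons.
Val: 4 codons.
Ser: 6 codons.
Gly: 4 codons.
Ala: 4 codons.
Ala: 4 codons.
Lys: 2 codons.
Ser: 6 codons.
4 × 4 × 6 × 4 × 4 × 4 × 2 × 6 = 73728.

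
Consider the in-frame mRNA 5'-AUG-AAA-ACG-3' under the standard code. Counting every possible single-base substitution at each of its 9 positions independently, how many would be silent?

Codon 1 (AUG, Met): 0 synonymous substitutions.
Codon 2 (AAA, Lys): 1 synonymous substitution.
Codon 3 (ACG, Thr): 3 synonymous substitutions.
Total: 0 + 1 + 3 = 4.

4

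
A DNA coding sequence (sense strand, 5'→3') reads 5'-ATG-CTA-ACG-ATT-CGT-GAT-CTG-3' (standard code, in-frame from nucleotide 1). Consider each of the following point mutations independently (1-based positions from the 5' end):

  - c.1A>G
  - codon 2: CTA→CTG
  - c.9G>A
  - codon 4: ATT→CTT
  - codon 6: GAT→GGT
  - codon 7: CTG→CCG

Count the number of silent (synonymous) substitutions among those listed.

Codon 1: ATG (Met) → GTG (Val) — missense.
Codon 2: CTA (Leu) → CTG (Leu) — synonymous.
Codon 3: ACG (Thr) → ACA (Thr) — synonymous.
Codon 4: ATT (Ile) → CTT (Leu) — missense.
Codon 6: GAT (Asp) → GGT (Gly) — missense.
Codon 7: CTG (Leu) → CCG (Pro) — missense.
Synonymous: 2 of 6.

2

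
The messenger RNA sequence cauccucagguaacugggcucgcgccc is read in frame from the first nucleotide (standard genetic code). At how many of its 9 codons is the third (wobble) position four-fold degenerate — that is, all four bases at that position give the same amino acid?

7

Codon 1 CAU (His): third position 2-fold.
Codon 2 CCU (Pro): third position 4-fold.
Codon 3 CAG (Gln): third position 2-fold.
Codon 4 GUA (Val): third position 4-fold.
Codon 5 ACU (Thr): third position 4-fold.
Codon 6 GGG (Gly): third position 4-fold.
Codon 7 CUC (Leu): third position 4-fold.
Codon 8 GCG (Ala): third position 4-fold.
Codon 9 CCC (Pro): third position 4-fold.
Four-fold degenerate third positions: 7.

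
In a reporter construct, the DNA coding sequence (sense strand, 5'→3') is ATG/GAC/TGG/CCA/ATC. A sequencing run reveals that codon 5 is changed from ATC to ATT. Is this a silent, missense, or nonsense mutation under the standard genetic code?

Position 15 falls in codon 5: ATC → Ile.
After the substitution the codon is ATT → Ile.
Both encode Ile, so the change is synonymous.

silent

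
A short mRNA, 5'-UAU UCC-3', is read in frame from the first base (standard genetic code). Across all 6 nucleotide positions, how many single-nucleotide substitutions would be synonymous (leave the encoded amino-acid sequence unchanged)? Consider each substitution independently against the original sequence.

Codon 1 (UAU, Tyr): 1 synonymous substitution.
Codon 2 (UCC, Ser): 3 synonymous substitutions.
Total: 1 + 3 = 4.

4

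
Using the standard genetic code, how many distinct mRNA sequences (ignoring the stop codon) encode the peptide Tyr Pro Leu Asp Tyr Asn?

Tyr: 2 codons.
Pro: 4 codons.
Leu: 6 codons.
Asp: 2 codons.
Tyr: 2 codons.
Asn: 2 codons.
2 × 4 × 6 × 2 × 2 × 2 = 384.

384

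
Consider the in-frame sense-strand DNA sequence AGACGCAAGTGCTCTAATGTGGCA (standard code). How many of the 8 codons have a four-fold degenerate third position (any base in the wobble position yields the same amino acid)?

Codon 1 AGA (Arg): third position 2-fold.
Codon 2 CGC (Arg): third position 4-fold.
Codon 3 AAG (Lys): third position 2-fold.
Codon 4 TGC (Cys): third position 2-fold.
Codon 5 TCT (Ser): third position 4-fold.
Codon 6 AAT (Asn): third position 2-fold.
Codon 7 GTG (Val): third position 4-fold.
Codon 8 GCA (Ala): third position 4-fold.
Four-fold degenerate third positions: 4.

4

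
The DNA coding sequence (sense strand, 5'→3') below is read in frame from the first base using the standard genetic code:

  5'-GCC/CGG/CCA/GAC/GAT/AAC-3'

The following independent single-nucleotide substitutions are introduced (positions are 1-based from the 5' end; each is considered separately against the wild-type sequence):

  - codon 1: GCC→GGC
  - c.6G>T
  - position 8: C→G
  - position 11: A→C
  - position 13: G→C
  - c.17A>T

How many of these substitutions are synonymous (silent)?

1

Codon 1: GCC (Ala) → GGC (Gly) — missense.
Codon 2: CGG (Arg) → CGT (Arg) — synonymous.
Codon 3: CCA (Pro) → CGA (Arg) — missense.
Codon 4: GAC (Asp) → GCC (Ala) — missense.
Codon 5: GAT (Asp) → CAT (His) — missense.
Codon 6: AAC (Asn) → ATC (Ile) — missense.
Synonymous: 1 of 6.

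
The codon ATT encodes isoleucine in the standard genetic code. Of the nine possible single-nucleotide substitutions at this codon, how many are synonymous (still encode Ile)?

2

Position 1: none → 0 synonymous.
Position 2: none → 0 synonymous.
Position 3: ATC, ATA → 2 synonymous.
Total: 0 + 0 + 2 = 2.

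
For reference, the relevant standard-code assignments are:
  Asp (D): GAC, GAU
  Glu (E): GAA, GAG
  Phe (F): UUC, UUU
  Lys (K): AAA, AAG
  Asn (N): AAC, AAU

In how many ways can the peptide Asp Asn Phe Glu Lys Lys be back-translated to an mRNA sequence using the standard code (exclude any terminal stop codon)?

64

Asp: 2 codons.
Asn: 2 codons.
Phe: 2 codons.
Glu: 2 codons.
Lys: 2 codons.
Lys: 2 codons.
2 × 2 × 2 × 2 × 2 × 2 = 64.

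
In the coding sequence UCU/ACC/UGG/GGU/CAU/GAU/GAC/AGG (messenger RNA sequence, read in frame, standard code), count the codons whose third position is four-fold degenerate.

Codon 1 UCU (Ser): third position 4-fold.
Codon 2 ACC (Thr): third position 4-fold.
Codon 3 UGG (Trp): third position 1-fold.
Codon 4 GGU (Gly): third position 4-fold.
Codon 5 CAU (His): third position 2-fold.
Codon 6 GAU (Asp): third position 2-fold.
Codon 7 GAC (Asp): third position 2-fold.
Codon 8 AGG (Arg): third position 2-fold.
Four-fold degenerate third positions: 3.

3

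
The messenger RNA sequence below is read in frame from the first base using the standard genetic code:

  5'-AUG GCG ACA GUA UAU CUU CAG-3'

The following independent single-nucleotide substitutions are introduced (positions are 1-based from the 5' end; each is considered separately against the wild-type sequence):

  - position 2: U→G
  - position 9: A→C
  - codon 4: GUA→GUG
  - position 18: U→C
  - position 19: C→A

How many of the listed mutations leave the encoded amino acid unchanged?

3

Codon 1: AUG (Met) → AGG (Arg) — missense.
Codon 3: ACA (Thr) → ACC (Thr) — synonymous.
Codon 4: GUA (Val) → GUG (Val) — synonymous.
Codon 6: CUU (Leu) → CUC (Leu) — synonymous.
Codon 7: CAG (Gln) → AAG (Lys) — missense.
Synonymous: 3 of 5.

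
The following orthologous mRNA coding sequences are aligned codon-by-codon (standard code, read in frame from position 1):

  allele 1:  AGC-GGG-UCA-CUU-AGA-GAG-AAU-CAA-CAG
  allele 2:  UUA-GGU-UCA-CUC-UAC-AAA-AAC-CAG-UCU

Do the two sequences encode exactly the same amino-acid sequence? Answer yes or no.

Codon 1: AGC Ser / UUA Leu — nonsynonymous.
Codon 2: GGG Gly / GGU Gly — synonymous.
Codon 3: UCA Ser / UCA Ser — identical.
Codon 4: CUU Leu / CUC Leu — synonymous.
Codon 5: AGA Arg / UAC Tyr — nonsynonymous.
Codon 6: GAG Glu / AAA Lys — nonsynonymous.
Codon 7: AAU Asn / AAC Asn — synonymous.
Codon 8: CAA Gln / CAG Gln — synonymous.
Codon 9: CAG Gln / UCU Ser — nonsynonymous.
Nonsynonymous differences: 4 → different protein.

no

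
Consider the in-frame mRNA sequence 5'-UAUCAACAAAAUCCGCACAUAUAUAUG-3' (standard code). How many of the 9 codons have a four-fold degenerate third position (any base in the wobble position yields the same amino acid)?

Codon 1 UAU (Tyr): third position 2-fold.
Codon 2 CAA (Gln): third position 2-fold.
Codon 3 CAA (Gln): third position 2-fold.
Codon 4 AAU (Asn): third position 2-fold.
Codon 5 CCG (Pro): third position 4-fold.
Codon 6 CAC (His): third position 2-fold.
Codon 7 AUA (Ile): third position 3-fold.
Codon 8 UAU (Tyr): third position 2-fold.
Codon 9 AUG (Met): third position 1-fold.
Four-fold degenerate third positions: 1.

1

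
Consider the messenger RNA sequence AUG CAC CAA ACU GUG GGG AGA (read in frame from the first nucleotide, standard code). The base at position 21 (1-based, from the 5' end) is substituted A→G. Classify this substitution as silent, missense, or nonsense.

silent

Position 21 falls in codon 7: AGA → Arg.
After the substitution the codon is AGG → Arg.
Both encode Arg, so the change is synonymous.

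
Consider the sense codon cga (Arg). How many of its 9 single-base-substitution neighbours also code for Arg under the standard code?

Position 1: AGA → 1 synonymous.
Position 2: none → 0 synonymous.
Position 3: CGU, CGC, CGG → 3 synonymous.
Total: 1 + 0 + 3 = 4.

4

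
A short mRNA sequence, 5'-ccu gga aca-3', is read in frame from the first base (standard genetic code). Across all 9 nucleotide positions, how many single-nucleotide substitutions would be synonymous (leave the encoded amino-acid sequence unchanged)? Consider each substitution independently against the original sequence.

9

Codon 1 (CCU, Pro): 3 synonymous substitutions.
Codon 2 (GGA, Gly): 3 synonymous substitutions.
Codon 3 (ACA, Thr): 3 synonymous substitutions.
Total: 3 + 3 + 3 = 9.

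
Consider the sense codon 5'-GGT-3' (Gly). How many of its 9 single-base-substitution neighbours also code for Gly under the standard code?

Position 1: none → 0 synonymous.
Position 2: none → 0 synonymous.
Position 3: GGC, GGA, GGG → 3 synonymous.
Total: 0 + 0 + 3 = 3.

3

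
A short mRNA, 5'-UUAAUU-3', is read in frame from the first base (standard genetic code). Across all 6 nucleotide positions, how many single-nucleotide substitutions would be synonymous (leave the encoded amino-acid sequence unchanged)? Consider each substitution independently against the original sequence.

4

Codon 1 (UUA, Leu): 2 synonymous substitutions.
Codon 2 (AUU, Ile): 2 synonymous substitutions.
Total: 2 + 2 = 4.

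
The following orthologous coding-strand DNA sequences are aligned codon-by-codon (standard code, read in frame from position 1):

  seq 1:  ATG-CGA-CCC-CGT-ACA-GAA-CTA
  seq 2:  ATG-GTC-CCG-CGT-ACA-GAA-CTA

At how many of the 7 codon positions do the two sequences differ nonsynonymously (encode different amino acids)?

Codon 1: ATG Met / ATG Met — identical.
Codon 2: CGA Arg / GTC Val — nonsynonymous.
Codon 3: CCC Pro / CCG Pro — synonymous.
Codon 4: CGT Arg / CGT Arg — identical.
Codon 5: ACA Thr / ACA Thr — identical.
Codon 6: GAA Glu / GAA Glu — identical.
Codon 7: CTA Leu / CTA Leu — identical.
Nonsynonymous differences: 1.

1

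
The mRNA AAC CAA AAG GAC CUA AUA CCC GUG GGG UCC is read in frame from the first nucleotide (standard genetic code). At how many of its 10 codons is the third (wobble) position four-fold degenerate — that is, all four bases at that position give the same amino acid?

Codon 1 AAC (Asn): third position 2-fold.
Codon 2 CAA (Gln): third position 2-fold.
Codon 3 AAG (Lys): third position 2-fold.
Codon 4 GAC (Asp): third position 2-fold.
Codon 5 CUA (Leu): third position 4-fold.
Codon 6 AUA (Ile): third position 3-fold.
Codon 7 CCC (Pro): third position 4-fold.
Codon 8 GUG (Val): third position 4-fold.
Codon 9 GGG (Gly): third position 4-fold.
Codon 10 UCC (Ser): third position 4-fold.
Four-fold degenerate third positions: 5.

5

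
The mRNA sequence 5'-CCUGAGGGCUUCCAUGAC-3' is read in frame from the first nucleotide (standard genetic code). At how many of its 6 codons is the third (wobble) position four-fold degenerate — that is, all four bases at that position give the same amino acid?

2

Codon 1 CCU (Pro): third position 4-fold.
Codon 2 GAG (Glu): third position 2-fold.
Codon 3 GGC (Gly): third position 4-fold.
Codon 4 UUC (Phe): third position 2-fold.
Codon 5 CAU (His): third position 2-fold.
Codon 6 GAC (Asp): third position 2-fold.
Four-fold degenerate third positions: 2.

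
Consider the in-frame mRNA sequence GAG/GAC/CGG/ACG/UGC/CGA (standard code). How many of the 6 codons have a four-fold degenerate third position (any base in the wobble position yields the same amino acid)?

Codon 1 GAG (Glu): third position 2-fold.
Codon 2 GAC (Asp): third position 2-fold.
Codon 3 CGG (Arg): third position 4-fold.
Codon 4 ACG (Thr): third position 4-fold.
Codon 5 UGC (Cys): third position 2-fold.
Codon 6 CGA (Arg): third position 4-fold.
Four-fold degenerate third positions: 3.

3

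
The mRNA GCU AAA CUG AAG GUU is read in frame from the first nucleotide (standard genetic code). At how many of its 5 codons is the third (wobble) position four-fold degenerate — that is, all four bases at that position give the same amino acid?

Codon 1 GCU (Ala): third position 4-fold.
Codon 2 AAA (Lys): third position 2-fold.
Codon 3 CUG (Leu): third position 4-fold.
Codon 4 AAG (Lys): third position 2-fold.
Codon 5 GUU (Val): third position 4-fold.
Four-fold degenerate third positions: 3.

3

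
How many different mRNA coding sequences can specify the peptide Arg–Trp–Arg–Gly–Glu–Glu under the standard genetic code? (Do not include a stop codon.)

Arg: 6 codons.
Trp: 1 codon.
Arg: 6 codons.
Gly: 4 codons.
Glu: 2 codons.
Glu: 2 codons.
6 × 1 × 6 × 4 × 2 × 2 = 576.

576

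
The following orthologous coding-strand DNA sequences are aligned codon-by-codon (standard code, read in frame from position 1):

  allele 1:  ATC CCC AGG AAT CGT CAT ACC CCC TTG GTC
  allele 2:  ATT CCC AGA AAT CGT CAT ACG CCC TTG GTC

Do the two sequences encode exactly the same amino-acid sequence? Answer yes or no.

Codon 1: ATC Ile / ATT Ile — synonymous.
Codon 2: CCC Pro / CCC Pro — identical.
Codon 3: AGG Arg / AGA Arg — synonymous.
Codon 4: AAT Asn / AAT Asn — identical.
Codon 5: CGT Arg / CGT Arg — identical.
Codon 6: CAT His / CAT His — identical.
Codon 7: ACC Thr / ACG Thr — synonymous.
Codon 8: CCC Pro / CCC Pro — identical.
Codon 9: TTG Leu / TTG Leu — identical.
Codon 10: GTC Val / GTC Val — identical.
Nonsynonymous differences: 0 → same protein.

yes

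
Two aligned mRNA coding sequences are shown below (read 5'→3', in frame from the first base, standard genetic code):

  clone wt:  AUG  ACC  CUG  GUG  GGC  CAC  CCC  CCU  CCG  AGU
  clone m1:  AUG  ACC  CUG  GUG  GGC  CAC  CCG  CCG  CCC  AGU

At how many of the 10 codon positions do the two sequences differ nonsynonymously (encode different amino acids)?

Codon 1: AUG Met / AUG Met — identical.
Codon 2: ACC Thr / ACC Thr — identical.
Codon 3: CUG Leu / CUG Leu — identical.
Codon 4: GUG Val / GUG Val — identical.
Codon 5: GGC Gly / GGC Gly — identical.
Codon 6: CAC His / CAC His — identical.
Codon 7: CCC Pro / CCG Pro — synonymous.
Codon 8: CCU Pro / CCG Pro — synonymous.
Codon 9: CCG Pro / CCC Pro — synonymous.
Codon 10: AGU Ser / AGU Ser — identical.
Nonsynonymous differences: 0.

0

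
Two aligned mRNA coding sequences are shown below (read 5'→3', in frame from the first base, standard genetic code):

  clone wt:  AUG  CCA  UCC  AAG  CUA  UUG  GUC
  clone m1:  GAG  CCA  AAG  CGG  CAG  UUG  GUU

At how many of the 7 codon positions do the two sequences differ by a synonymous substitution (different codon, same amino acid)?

Codon 1: AUG Met / GAG Glu — nonsynonymous.
Codon 2: CCA Pro / CCA Pro — identical.
Codon 3: UCC Ser / AAG Lys — nonsynonymous.
Codon 4: AAG Lys / CGG Arg — nonsynonymous.
Codon 5: CUA Leu / CAG Gln — nonsynonymous.
Codon 6: UUG Leu / UUG Leu — identical.
Codon 7: GUC Val / GUU Val — synonymous.
Synonymous differences: 1.

1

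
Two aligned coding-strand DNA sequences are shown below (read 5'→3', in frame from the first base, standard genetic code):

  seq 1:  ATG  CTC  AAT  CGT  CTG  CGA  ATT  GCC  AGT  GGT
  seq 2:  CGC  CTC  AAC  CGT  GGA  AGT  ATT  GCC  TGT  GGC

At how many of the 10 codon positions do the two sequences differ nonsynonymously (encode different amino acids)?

Codon 1: ATG Met / CGC Arg — nonsynonymous.
Codon 2: CTC Leu / CTC Leu — identical.
Codon 3: AAT Asn / AAC Asn — synonymous.
Codon 4: CGT Arg / CGT Arg — identical.
Codon 5: CTG Leu / GGA Gly — nonsynonymous.
Codon 6: CGA Arg / AGT Ser — nonsynonymous.
Codon 7: ATT Ile / ATT Ile — identical.
Codon 8: GCC Ala / GCC Ala — identical.
Codon 9: AGT Ser / TGT Cys — nonsynonymous.
Codon 10: GGT Gly / GGC Gly — synonymous.
Nonsynonymous differences: 4.

4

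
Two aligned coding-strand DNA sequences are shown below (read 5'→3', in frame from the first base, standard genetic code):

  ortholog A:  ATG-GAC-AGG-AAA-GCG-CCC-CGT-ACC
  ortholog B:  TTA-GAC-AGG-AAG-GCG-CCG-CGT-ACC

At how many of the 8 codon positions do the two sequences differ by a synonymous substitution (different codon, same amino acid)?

2

Codon 1: ATG Met / TTA Leu — nonsynonymous.
Codon 2: GAC Asp / GAC Asp — identical.
Codon 3: AGG Arg / AGG Arg — identical.
Codon 4: AAA Lys / AAG Lys — synonymous.
Codon 5: GCG Ala / GCG Ala — identical.
Codon 6: CCC Pro / CCG Pro — synonymous.
Codon 7: CGT Arg / CGT Arg — identical.
Codon 8: ACC Thr / ACC Thr — identical.
Synonymous differences: 2.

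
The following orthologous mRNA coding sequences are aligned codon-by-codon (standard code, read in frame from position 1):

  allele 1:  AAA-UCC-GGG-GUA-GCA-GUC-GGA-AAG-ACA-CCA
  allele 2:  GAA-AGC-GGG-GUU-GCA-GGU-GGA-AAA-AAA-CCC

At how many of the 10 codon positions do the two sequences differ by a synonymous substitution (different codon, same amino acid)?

Codon 1: AAA Lys / GAA Glu — nonsynonymous.
Codon 2: UCC Ser / AGC Ser — synonymous.
Codon 3: GGG Gly / GGG Gly — identical.
Codon 4: GUA Val / GUU Val — synonymous.
Codon 5: GCA Ala / GCA Ala — identical.
Codon 6: GUC Val / GGU Gly — nonsynonymous.
Codon 7: GGA Gly / GGA Gly — identical.
Codon 8: AAG Lys / AAA Lys — synonymous.
Codon 9: ACA Thr / AAA Lys — nonsynonymous.
Codon 10: CCA Pro / CCC Pro — synonymous.
Synonymous differences: 4.

4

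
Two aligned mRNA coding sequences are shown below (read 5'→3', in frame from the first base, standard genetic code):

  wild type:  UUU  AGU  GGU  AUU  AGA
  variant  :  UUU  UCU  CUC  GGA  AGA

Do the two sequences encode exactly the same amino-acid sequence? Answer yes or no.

Codon 1: UUU Phe / UUU Phe — identical.
Codon 2: AGU Ser / UCU Ser — synonymous.
Codon 3: GGU Gly / CUC Leu — nonsynonymous.
Codon 4: AUU Ile / GGA Gly — nonsynonymous.
Codon 5: AGA Arg / AGA Arg — identical.
Nonsynonymous differences: 2 → different protein.

no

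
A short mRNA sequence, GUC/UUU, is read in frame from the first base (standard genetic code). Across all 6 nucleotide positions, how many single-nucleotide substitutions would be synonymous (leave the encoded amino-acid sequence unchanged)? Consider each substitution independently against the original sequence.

Codon 1 (GUC, Val): 3 synonymous substitutions.
Codon 2 (UUU, Phe): 1 synonymous substitution.
Total: 3 + 1 = 4.

4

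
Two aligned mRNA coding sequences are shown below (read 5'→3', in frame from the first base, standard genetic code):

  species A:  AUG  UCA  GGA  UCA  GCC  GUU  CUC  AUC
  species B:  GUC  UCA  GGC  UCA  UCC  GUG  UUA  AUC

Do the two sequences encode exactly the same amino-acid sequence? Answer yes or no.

no

Codon 1: AUG Met / GUC Val — nonsynonymous.
Codon 2: UCA Ser / UCA Ser — identical.
Codon 3: GGA Gly / GGC Gly — synonymous.
Codon 4: UCA Ser / UCA Ser — identical.
Codon 5: GCC Ala / UCC Ser — nonsynonymous.
Codon 6: GUU Val / GUG Val — synonymous.
Codon 7: CUC Leu / UUA Leu — synonymous.
Codon 8: AUC Ile / AUC Ile — identical.
Nonsynonymous differences: 2 → different protein.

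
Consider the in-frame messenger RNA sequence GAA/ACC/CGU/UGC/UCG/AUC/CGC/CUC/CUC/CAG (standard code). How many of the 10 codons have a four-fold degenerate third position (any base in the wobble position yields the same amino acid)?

6

Codon 1 GAA (Glu): third position 2-fold.
Codon 2 ACC (Thr): third position 4-fold.
Codon 3 CGU (Arg): third position 4-fold.
Codon 4 UGC (Cys): third position 2-fold.
Codon 5 UCG (Ser): third position 4-fold.
Codon 6 AUC (Ile): third position 3-fold.
Codon 7 CGC (Arg): third position 4-fold.
Codon 8 CUC (Leu): third position 4-fold.
Codon 9 CUC (Leu): third position 4-fold.
Codon 10 CAG (Gln): third position 2-fold.
Four-fold degenerate third positions: 6.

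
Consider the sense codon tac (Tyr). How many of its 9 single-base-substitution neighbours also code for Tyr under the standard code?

Position 1: none → 0 synonymous.
Position 2: none → 0 synonymous.
Position 3: TAT → 1 synonymous.
Total: 0 + 0 + 1 = 1.

1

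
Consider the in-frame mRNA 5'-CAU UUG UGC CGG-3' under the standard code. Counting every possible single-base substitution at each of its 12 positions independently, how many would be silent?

8

Codon 1 (CAU, His): 1 synonymous substitution.
Codon 2 (UUG, Leu): 2 synonymous substitutions.
Codon 3 (UGC, Cys): 1 synonymous substitution.
Codon 4 (CGG, Arg): 4 synonymous substitutions.
Total: 1 + 2 + 1 + 4 = 8.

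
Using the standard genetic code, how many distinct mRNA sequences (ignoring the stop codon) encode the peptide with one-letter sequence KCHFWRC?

192

Lys: 2 codons.
Cys: 2 codons.
His: 2 codons.
Phe: 2 codons.
Trp: 1 codon.
Arg: 6 codons.
Cys: 2 codons.
2 × 2 × 2 × 2 × 1 × 6 × 2 = 192.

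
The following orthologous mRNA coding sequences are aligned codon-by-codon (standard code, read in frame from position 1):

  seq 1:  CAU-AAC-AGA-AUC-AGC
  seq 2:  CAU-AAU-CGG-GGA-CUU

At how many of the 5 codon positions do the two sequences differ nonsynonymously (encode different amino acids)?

2

Codon 1: CAU His / CAU His — identical.
Codon 2: AAC Asn / AAU Asn — synonymous.
Codon 3: AGA Arg / CGG Arg — synonymous.
Codon 4: AUC Ile / GGA Gly — nonsynonymous.
Codon 5: AGC Ser / CUU Leu — nonsynonymous.
Nonsynonymous differences: 2.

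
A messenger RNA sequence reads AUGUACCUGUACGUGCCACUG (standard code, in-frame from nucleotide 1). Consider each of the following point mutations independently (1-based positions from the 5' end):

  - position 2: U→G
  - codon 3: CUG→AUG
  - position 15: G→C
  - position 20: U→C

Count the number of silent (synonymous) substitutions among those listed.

1

Codon 1: AUG (Met) → AGG (Arg) — missense.
Codon 3: CUG (Leu) → AUG (Met) — missense.
Codon 5: GUG (Val) → GUC (Val) — synonymous.
Codon 7: CUG (Leu) → CCG (Pro) — missense.
Synonymous: 1 of 4.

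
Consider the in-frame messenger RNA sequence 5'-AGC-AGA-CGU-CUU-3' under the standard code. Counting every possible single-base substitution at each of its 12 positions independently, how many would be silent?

9

Codon 1 (AGC, Ser): 1 synonymous substitution.
Codon 2 (AGA, Arg): 2 synonymous substitutions.
Codon 3 (CGU, Arg): 3 synonymous substitutions.
Codon 4 (CUU, Leu): 3 synonymous substitutions.
Total: 1 + 2 + 3 + 3 = 9.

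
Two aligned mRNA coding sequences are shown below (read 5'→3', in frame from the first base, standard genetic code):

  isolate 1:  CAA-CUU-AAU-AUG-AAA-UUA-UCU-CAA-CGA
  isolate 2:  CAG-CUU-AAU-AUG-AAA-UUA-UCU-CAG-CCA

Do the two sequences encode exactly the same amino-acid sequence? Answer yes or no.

no

Codon 1: CAA Gln / CAG Gln — synonymous.
Codon 2: CUU Leu / CUU Leu — identical.
Codon 3: AAU Asn / AAU Asn — identical.
Codon 4: AUG Met / AUG Met — identical.
Codon 5: AAA Lys / AAA Lys — identical.
Codon 6: UUA Leu / UUA Leu — identical.
Codon 7: UCU Ser / UCU Ser — identical.
Codon 8: CAA Gln / CAG Gln — synonymous.
Codon 9: CGA Arg / CCA Pro — nonsynonymous.
Nonsynonymous differences: 1 → different protein.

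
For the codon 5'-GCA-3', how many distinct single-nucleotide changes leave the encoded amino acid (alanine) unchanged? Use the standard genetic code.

3

Position 1: none → 0 synonymous.
Position 2: none → 0 synonymous.
Position 3: GCU, GCC, GCG → 3 synonymous.
Total: 0 + 0 + 3 = 3.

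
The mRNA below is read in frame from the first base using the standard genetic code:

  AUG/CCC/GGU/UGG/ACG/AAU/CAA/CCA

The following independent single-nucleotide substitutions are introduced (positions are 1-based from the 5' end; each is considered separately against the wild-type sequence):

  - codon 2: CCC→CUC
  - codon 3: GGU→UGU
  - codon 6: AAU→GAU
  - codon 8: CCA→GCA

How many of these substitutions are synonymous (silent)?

Codon 2: CCC (Pro) → CUC (Leu) — missense.
Codon 3: GGU (Gly) → UGU (Cys) — missense.
Codon 6: AAU (Asn) → GAU (Asp) — missense.
Codon 8: CCA (Pro) → GCA (Ala) — missense.
Synonymous: 0 of 4.

0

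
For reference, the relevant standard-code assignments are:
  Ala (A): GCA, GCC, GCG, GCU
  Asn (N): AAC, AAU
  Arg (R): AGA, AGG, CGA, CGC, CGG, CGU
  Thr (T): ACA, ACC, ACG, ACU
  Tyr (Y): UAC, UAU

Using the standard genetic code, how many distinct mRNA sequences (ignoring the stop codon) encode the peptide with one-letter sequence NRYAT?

384

Asn: 2 codons.
Arg: 6 codons.
Tyr: 2 codons.
Ala: 4 codons.
Thr: 4 codons.
2 × 6 × 2 × 4 × 4 = 384.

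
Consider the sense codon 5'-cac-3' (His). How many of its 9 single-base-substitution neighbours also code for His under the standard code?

1

Position 1: none → 0 synonymous.
Position 2: none → 0 synonymous.
Position 3: CAU → 1 synonymous.
Total: 0 + 0 + 1 = 1.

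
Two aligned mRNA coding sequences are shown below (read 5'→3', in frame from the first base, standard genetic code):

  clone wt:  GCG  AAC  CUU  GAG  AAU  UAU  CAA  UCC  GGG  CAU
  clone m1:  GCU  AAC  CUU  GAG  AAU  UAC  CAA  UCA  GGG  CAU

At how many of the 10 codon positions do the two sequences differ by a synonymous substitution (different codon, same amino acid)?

Codon 1: GCG Ala / GCU Ala — synonymous.
Codon 2: AAC Asn / AAC Asn — identical.
Codon 3: CUU Leu / CUU Leu — identical.
Codon 4: GAG Glu / GAG Glu — identical.
Codon 5: AAU Asn / AAU Asn — identical.
Codon 6: UAU Tyr / UAC Tyr — synonymous.
Codon 7: CAA Gln / CAA Gln — identical.
Codon 8: UCC Ser / UCA Ser — synonymous.
Codon 9: GGG Gly / GGG Gly — identical.
Codon 10: CAU His / CAU His — identical.
Synonymous differences: 3.

3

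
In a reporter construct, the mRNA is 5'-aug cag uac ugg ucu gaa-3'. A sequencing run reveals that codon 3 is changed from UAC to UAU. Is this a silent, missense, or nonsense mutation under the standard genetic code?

Position 9 falls in codon 3: UAC → Tyr.
After the substitution the codon is UAU → Tyr.
Both encode Tyr, so the change is synonymous.

silent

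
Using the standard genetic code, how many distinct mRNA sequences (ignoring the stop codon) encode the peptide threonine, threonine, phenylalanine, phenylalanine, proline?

256

Thr: 4 codons.
Thr: 4 codons.
Phe: 2 codons.
Phe: 2 codons.
Pro: 4 codons.
4 × 4 × 2 × 2 × 4 = 256.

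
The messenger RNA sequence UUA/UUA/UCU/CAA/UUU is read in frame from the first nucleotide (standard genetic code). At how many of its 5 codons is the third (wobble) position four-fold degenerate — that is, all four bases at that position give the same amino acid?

1

Codon 1 UUA (Leu): third position 2-fold.
Codon 2 UUA (Leu): third position 2-fold.
Codon 3 UCU (Ser): third position 4-fold.
Codon 4 CAA (Gln): third position 2-fold.
Codon 5 UUU (Phe): third position 2-fold.
Four-fold degenerate third positions: 1.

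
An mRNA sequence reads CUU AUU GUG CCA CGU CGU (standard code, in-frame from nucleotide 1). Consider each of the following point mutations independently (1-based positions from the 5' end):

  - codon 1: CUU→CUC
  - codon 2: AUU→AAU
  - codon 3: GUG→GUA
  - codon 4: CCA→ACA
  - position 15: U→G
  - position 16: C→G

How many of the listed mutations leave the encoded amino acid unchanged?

3

Codon 1: CUU (Leu) → CUC (Leu) — synonymous.
Codon 2: AUU (Ile) → AAU (Asn) — missense.
Codon 3: GUG (Val) → GUA (Val) — synonymous.
Codon 4: CCA (Pro) → ACA (Thr) — missense.
Codon 5: CGU (Arg) → CGG (Arg) — synonymous.
Codon 6: CGU (Arg) → GGU (Gly) — missense.
Synonymous: 3 of 6.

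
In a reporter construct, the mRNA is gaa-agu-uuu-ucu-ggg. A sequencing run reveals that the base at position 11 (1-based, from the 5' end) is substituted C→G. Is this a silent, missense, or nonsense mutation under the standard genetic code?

Position 11 falls in codon 4: UCU → Ser.
After the substitution the codon is UGU → Cys.
Ser ≠ Cys, so this is a missense mutation.

missense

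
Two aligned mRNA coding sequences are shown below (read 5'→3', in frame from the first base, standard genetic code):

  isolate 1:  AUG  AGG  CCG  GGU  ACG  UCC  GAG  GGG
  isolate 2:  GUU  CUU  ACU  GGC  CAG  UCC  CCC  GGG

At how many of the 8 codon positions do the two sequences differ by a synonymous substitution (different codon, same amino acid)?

Codon 1: AUG Met / GUU Val — nonsynonymous.
Codon 2: AGG Arg / CUU Leu — nonsynonymous.
Codon 3: CCG Pro / ACU Thr — nonsynonymous.
Codon 4: GGU Gly / GGC Gly — synonymous.
Codon 5: ACG Thr / CAG Gln — nonsynonymous.
Codon 6: UCC Ser / UCC Ser — identical.
Codon 7: GAG Glu / CCC Pro — nonsynonymous.
Codon 8: GGG Gly / GGG Gly — identical.
Synonymous differences: 1.

1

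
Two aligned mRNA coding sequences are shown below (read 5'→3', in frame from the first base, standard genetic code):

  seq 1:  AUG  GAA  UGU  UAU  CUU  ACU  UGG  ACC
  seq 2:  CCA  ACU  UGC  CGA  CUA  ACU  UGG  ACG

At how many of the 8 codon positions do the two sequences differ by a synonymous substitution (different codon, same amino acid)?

Codon 1: AUG Met / CCA Pro — nonsynonymous.
Codon 2: GAA Glu / ACU Thr — nonsynonymous.
Codon 3: UGU Cys / UGC Cys — synonymous.
Codon 4: UAU Tyr / CGA Arg — nonsynonymous.
Codon 5: CUU Leu / CUA Leu — synonymous.
Codon 6: ACU Thr / ACU Thr — identical.
Codon 7: UGG Trp / UGG Trp — identical.
Codon 8: ACC Thr / ACG Thr — synonymous.
Synonymous differences: 3.

3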